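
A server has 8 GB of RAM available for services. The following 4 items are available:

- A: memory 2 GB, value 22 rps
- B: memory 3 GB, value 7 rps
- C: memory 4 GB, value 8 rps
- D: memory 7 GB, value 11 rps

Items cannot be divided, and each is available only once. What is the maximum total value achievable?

Check high-value combinations within 8 GB:
- A+C: memory 2+4=6, value 22+8=30
- A+B: memory 2+3=5, value 22+7=29
- A: memory 2, value 22
- B+C: memory 3+4=7, value 7+8=15
- D: memory 7, value 11
Best: 30 rps.

30 rps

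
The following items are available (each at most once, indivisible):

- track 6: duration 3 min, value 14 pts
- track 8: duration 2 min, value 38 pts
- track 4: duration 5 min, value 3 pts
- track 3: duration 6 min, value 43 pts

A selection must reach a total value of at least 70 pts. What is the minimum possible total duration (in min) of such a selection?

Subsets with value ≥ 70, sorted by total duration:
- track 8+track 3: duration 8, value 81
- track 6+track 8+track 3: duration 11, value 95
- track 8+track 4+track 3: duration 13, value 84
- track 6+track 8+track 4+track 3: duration 16, value 98
Minimum duration: 8 min.

8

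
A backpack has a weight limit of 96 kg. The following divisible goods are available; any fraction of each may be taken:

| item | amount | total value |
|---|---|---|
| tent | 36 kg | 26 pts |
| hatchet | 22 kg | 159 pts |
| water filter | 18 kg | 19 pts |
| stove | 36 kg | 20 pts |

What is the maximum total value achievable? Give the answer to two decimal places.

Take in order of value per unit:
- hatchet (159/22 per unit): all 22 → value 159, running total 159.00
- water filter (19/18 per unit): all 18 → value 19, running total 178.00
- tent (26/36 per unit): all 36 → value 26, running total 204.00
- stove (20/36 per unit): 20 of 36 → value 20×20/36 = 11.1111, running total 215.11
Total 215.11.

215.11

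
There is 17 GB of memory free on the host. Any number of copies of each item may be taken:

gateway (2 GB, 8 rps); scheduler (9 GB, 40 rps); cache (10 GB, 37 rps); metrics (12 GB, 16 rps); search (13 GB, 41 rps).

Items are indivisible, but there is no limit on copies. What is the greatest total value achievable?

72 rps

Best value-per-unit is scheduler at 40/9; filling with it alone gives 1×40 = 40.
Optimal mix: 4×gateway + 1×scheduler → memory 17, value 72.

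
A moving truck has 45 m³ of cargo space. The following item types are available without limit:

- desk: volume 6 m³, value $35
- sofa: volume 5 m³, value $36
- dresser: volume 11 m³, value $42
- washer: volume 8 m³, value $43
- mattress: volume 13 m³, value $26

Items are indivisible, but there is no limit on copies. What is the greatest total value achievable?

Best value-per-unit is sofa at 36/5, and filling with it alone uses volume 9×5=45. No mix of the others beats 9×36 = 324.

$324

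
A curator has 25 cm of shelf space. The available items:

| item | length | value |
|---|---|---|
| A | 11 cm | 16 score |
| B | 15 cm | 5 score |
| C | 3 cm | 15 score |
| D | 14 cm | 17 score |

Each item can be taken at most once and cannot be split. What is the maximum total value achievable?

This is a 0/1 knapsack; check combinations near the capacity.
- A+D: length 11+14=25, value 16+17=33
- C+D: length 3+14=17, value 15+17=32
- A+C: length 11+3=14, value 16+15=31
- B+C: length 15+3=18, value 5+15=20
Best: 33 score.

33 score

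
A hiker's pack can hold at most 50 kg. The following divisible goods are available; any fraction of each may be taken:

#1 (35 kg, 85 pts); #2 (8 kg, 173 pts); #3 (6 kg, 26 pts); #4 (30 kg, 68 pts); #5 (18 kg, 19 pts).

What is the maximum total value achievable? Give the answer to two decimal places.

286.27

Take in order of value per unit:
- #2 (173/8 per unit): all 8 → value 173, running total 173.00
- #3 (26/6 per unit): all 6 → value 26, running total 199.00
- #1 (85/35 per unit): all 35 → value 85, running total 284.00
- #4 (68/30 per unit): 1 of 30 → value 1×68/30 = 2.2667, running total 286.27
Total 286.27.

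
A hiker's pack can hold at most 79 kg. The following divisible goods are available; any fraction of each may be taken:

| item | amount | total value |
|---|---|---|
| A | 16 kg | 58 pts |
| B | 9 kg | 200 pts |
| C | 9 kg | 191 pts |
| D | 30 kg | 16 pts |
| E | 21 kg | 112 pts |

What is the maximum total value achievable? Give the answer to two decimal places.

573.80

Take in order of value per unit:
- B (200/9 per unit): all 9 → value 200, running total 200.00
- C (191/9 per unit): all 9 → value 191, running total 391.00
- E (112/21 per unit): all 21 → value 112, running total 503.00
- A (58/16 per unit): all 16 → value 58, running total 561.00
- D (16/30 per unit): 24 of 30 → value 24×16/30 = 12.8000, running total 573.80
Total 573.80.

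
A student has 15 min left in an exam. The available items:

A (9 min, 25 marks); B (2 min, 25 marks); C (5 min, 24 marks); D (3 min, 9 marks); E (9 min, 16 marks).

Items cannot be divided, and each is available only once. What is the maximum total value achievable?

59 marks

Check high-value combinations within 15 min:
- A+B+D: time 9+2+3=14, value 25+25+9=59
- B+C+D: time 2+5+3=10, value 25+24+9=58
- A+B: time 9+2=11, value 25+25=50
Best: 59 marks.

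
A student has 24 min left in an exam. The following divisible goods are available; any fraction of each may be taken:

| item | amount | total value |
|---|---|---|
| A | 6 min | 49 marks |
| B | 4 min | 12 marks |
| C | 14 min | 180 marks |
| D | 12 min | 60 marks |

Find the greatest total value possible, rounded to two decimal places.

Take in order of value per unit:
- C (180/14 per unit): all 14 → value 180, running total 180.00
- A (49/6 per unit): all 6 → value 49, running total 229.00
- D (60/12 per unit): 4 of 12 → value 4×60/12 = 20.0000, running total 249.00
Total 249.00.

249.00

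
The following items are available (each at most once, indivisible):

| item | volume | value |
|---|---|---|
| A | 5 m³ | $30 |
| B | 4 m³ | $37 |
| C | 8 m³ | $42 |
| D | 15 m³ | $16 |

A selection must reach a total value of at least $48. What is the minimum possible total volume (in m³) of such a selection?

9

Subsets with value ≥ 48, sorted by total volume:
- A+B: volume 9, value 67
- B+C: volume 12, value 79
- A+C: volume 13, value 72
- A+B+C: volume 17, value 109
Minimum volume: 9 m³.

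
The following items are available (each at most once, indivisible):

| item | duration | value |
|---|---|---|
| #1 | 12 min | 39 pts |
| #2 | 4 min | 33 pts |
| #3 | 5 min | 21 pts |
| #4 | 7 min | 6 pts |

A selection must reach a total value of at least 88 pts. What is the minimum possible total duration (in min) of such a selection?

21

Subsets with value ≥ 88, sorted by total duration:
- #1+#2+#3: duration 21, value 93
- #1+#2+#3+#4: duration 28, value 99
Minimum duration: 21 min.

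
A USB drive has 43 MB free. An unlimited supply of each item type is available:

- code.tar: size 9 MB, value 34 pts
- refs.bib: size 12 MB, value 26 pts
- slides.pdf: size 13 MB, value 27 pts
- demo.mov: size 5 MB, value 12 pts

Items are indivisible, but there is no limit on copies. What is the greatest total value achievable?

Best value-per-unit is code.tar at 34/9; filling with it alone gives 4×34 = 136.
Optimal mix: 4×code.tar + 1×demo.mov → size 41, value 148.

148 pts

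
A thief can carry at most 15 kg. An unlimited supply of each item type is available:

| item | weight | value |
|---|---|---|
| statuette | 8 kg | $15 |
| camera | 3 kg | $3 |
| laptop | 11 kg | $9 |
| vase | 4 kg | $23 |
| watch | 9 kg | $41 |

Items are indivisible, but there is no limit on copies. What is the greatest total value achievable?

$72

Best value-per-unit is vase at 23/4; filling with it alone gives 3×23 = 69.
Optimal mix: 1×camera + 3×vase → weight 15, value 72.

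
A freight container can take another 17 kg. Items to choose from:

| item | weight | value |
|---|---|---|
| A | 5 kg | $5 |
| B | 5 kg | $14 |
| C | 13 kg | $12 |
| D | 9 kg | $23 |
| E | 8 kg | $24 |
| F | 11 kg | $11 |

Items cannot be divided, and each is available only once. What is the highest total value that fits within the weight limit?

Check high-value combinations within 17 kg:
- D+E: weight 9+8=17, value 23+24=47
- B+E: weight 5+8=13, value 14+24=38
- B+D: weight 5+9=14, value 14+23=37
- A+E: weight 5+8=13, value 5+24=29
- A+D: weight 5+9=14, value 5+23=28
Best: $47.

$47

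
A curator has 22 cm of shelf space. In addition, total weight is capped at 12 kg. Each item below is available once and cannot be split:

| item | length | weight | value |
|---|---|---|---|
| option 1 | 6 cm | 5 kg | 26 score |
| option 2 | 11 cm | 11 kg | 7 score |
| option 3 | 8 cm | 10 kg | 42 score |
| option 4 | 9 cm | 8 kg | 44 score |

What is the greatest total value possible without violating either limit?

44 score

Feasible sets respecting both limits:
- option 4: length 9, weight 8, value 44
- option 3: length 8, weight 10, value 42
- option 1: length 6, weight 5, value 26
Best: 44 score.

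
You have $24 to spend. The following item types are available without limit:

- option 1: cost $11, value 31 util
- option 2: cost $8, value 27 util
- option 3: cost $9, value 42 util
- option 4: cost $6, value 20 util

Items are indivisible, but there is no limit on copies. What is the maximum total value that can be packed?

Best value-per-unit is option 3 at 42/9; filling with it alone gives 2×42 = 84.
Optimal mix: 2×option 3 + 1×option 4 → cost 24, value 104.

104 util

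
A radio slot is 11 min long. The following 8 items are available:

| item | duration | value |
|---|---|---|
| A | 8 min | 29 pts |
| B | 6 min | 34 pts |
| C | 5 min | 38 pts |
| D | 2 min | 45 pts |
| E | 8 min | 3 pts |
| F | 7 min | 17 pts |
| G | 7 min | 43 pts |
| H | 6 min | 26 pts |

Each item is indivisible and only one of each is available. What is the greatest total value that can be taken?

88 pts

This is a 0/1 knapsack; check combinations near the capacity.
- D+G: duration 2+7=9, value 45+43=88
- C+D: duration 5+2=7, value 38+45=83
- B+D: duration 6+2=8, value 34+45=79
Best: 88 pts.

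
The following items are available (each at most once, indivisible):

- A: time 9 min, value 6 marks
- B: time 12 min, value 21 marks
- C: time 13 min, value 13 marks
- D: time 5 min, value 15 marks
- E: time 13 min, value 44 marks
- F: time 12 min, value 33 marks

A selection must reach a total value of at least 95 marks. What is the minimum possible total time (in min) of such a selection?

37

Subsets with value ≥ 95, sorted by total time:
- B+E+F: time 37, value 98
- A+D+E+F: time 39, value 98
- B+D+E+F: time 42, value 113
Minimum time: 37 min.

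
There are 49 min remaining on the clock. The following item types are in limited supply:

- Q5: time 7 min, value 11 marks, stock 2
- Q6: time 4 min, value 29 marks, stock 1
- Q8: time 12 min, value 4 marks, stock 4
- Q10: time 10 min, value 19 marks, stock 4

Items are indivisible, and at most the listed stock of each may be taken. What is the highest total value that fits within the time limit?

108 marks

Top feasible selections:
- 2×Q5 + 1×Q6 + 3×Q10: time 48, value 108
- 1×Q6 + 4×Q10: time 44, value 105
Best: 108 marks.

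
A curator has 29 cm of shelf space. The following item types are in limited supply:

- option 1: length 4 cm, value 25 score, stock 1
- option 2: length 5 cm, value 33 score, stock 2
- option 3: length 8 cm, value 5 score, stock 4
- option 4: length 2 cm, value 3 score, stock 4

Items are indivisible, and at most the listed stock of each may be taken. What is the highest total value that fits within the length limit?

105 score

Best selections within length 29 and stock limits:
- 1×option 1 + 2×option 2 + 1×option 3 + 3×option 4: length 28, value 105
- 1×option 1 + 2×option 2 + 4×option 4: length 22, value 103
- 1×option 1 + 2×option 2 + 1×option 3 + 2×option 4: length 26, value 102
- 1×option 1 + 2×option 2 + 3×option 4: length 20, value 100
Best: 105 score.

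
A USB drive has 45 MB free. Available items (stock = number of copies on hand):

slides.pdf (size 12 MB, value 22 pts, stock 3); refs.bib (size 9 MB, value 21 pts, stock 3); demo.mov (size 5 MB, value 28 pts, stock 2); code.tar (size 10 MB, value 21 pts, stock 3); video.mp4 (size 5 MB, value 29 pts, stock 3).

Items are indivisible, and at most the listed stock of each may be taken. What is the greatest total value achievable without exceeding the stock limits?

185 pts

Top feasible selections:
- 2×refs.bib + 2×demo.mov + 3×video.mp4: size 43, value 185
- 1×refs.bib + 2×demo.mov + 1×code.tar + 3×video.mp4: size 44, value 185
Best: 185 pts.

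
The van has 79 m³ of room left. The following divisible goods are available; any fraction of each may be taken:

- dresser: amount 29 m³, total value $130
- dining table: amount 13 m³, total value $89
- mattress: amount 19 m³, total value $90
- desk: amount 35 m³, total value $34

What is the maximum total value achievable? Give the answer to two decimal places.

Take in order of value per unit:
- dining table (89/13 per unit): all 13 → value 89, running total 89.00
- mattress (90/19 per unit): all 19 → value 90, running total 179.00
- dresser (130/29 per unit): all 29 → value 130, running total 309.00
- desk (34/35 per unit): 18 of 35 → value 18×34/35 = 17.4857, running total 326.49
Total 326.49.

326.49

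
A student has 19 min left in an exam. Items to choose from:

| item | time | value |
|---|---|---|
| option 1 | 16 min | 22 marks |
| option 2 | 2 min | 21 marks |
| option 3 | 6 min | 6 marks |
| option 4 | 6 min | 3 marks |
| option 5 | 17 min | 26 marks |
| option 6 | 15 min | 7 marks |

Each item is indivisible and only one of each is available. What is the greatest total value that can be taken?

47 marks

Check high-value combinations within 19 min:
- option 2+option 5: time 2+17=19, value 21+26=47
- option 1+option 2: time 16+2=18, value 22+21=43
- option 2+option 3+option 4: time 2+6+6=14, value 21+6+3=30
Best: 47 marks.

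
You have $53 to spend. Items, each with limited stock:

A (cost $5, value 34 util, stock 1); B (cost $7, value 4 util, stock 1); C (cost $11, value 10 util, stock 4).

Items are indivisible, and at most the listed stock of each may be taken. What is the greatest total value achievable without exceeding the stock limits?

74 util

Top feasible selections:
- 1×A + 4×C: cost 49, value 74
- 1×A + 1×B + 3×C: cost 45, value 68
Best: 74 util.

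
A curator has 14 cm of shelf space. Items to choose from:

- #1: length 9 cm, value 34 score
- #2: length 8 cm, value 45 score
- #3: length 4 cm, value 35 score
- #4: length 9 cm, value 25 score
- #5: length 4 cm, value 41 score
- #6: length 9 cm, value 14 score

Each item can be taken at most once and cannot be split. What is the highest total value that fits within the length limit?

This is a 0/1 knapsack; check combinations near the capacity.
- #2+#5: length 8+4=12, value 45+41=86
- #2+#3: length 8+4=12, value 45+35=80
- #3+#5: length 4+4=8, value 35+41=76
- #1+#5: length 9+4=13, value 34+41=75
- #1+#3: length 9+4=13, value 34+35=69
Best: 86 score.

86 score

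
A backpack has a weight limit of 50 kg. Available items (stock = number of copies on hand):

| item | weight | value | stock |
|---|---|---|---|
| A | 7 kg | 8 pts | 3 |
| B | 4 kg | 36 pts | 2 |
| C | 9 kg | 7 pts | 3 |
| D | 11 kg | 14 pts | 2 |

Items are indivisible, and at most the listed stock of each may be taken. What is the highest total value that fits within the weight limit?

Top feasible selections:
- 3×A + 2×B + 1×C + 1×D: weight 49, value 117
- 2×A + 2×B + 2×D: weight 44, value 116
Best: 117 pts.

117 pts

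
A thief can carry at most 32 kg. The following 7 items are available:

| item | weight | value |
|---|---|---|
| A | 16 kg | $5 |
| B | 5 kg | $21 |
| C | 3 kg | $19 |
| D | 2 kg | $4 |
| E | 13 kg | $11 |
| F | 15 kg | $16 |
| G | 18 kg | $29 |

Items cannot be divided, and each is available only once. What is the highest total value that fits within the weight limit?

This is a 0/1 knapsack; check combinations near the capacity.
- B+C+D+G: weight 5+3+2+18=28, value 21+19+4+29=73
- B+C+G: weight 5+3+18=26, value 21+19+29=69
- B+C+D+F: weight 5+3+2+15=25, value 21+19+4+16=60
- B+C+F: weight 5+3+15=23, value 21+19+16=56
- B+C+D+E: weight 5+3+2+13=23, value 21+19+4+11=55
Best: $73.

$73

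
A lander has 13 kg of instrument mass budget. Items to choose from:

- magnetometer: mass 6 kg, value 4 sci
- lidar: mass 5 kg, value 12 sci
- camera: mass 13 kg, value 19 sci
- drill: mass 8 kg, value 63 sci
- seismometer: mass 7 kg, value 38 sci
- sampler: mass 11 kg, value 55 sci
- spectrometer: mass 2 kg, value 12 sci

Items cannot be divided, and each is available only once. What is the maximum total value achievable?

75 sci

Check high-value combinations within 13 kg:
- drill+spectrometer: mass 8+2=10, value 63+12=75
- lidar+drill: mass 5+8=13, value 12+63=75
- sampler+spectrometer: mass 11+2=13, value 55+12=67
- drill: mass 8, value 63
- sampler: mass 11, value 55
Best: 75 sci.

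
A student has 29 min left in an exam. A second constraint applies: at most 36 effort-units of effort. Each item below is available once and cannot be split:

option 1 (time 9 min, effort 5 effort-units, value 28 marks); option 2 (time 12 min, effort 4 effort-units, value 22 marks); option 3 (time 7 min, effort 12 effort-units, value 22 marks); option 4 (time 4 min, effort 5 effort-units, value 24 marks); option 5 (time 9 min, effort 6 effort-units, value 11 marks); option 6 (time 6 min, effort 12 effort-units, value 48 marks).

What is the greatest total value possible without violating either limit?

122 marks

Feasible sets respecting both limits:
- option 1+option 3+option 4+option 6: time 26, effort 34, value 122
- option 2+option 3+option 4+option 6: time 29, effort 33, value 116
- option 1+option 4+option 5+option 6: time 28, effort 28, value 111
Best: 122 marks.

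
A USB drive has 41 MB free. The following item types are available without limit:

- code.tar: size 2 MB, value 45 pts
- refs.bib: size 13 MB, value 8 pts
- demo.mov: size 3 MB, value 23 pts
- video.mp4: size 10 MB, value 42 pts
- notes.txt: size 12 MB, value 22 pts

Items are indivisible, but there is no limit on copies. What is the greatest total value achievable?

Best value-per-unit is code.tar at 45/2, and filling with it alone uses size 20×2=40. No mix of the others beats 20×45 = 900.

900 pts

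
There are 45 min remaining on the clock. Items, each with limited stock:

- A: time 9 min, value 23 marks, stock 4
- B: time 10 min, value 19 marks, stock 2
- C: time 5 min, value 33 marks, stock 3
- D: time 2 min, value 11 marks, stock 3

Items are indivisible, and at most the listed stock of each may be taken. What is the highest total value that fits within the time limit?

179 marks

Top feasible selections:
- 3×A + 3×C + 1×D: time 44, value 179
- 2×A + 3×C + 3×D: time 39, value 178
- 2×A + 1×B + 3×C + 1×D: time 45, value 175
Best: 179 marks.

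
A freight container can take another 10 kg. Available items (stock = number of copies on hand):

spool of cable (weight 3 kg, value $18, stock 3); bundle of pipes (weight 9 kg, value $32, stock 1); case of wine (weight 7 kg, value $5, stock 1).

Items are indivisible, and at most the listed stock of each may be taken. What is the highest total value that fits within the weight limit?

$54

Best selections within weight 10 and stock limits:
- 3×spool of cable: weight 9, value 54
- 2×spool of cable: weight 6, value 36
- 1×bundle of pipes: weight 9, value 32
- 1×spool of cable + 1×case of wine: weight 10, value 23
Best: $54.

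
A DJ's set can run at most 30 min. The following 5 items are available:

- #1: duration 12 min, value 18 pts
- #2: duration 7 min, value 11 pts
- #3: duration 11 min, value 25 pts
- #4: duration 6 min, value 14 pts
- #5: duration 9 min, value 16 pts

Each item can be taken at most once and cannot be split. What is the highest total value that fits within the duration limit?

57 pts

Check high-value combinations within 30 min:
- #1+#3+#4: duration 12+11+6=29, value 18+25+14=57
- #3+#4+#5: duration 11+6+9=26, value 25+14+16=55
- #1+#2+#3: duration 12+7+11=30, value 18+11+25=54
Best: 57 pts.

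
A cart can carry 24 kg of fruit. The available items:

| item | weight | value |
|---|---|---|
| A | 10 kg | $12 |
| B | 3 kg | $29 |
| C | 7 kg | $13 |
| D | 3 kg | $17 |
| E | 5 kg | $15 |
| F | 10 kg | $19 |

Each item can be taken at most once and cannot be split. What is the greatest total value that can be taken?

$80

Check high-value combinations within 24 kg:
- B+D+E+F: weight 3+3+5+10=21, value 29+17+15+19=80
- B+C+D+F: weight 3+7+3+10=23, value 29+13+17+19=78
- B+C+D+E: weight 3+7+3+5=18, value 29+13+17+15=74
- A+B+D+E: weight 10+3+3+5=21, value 12+29+17+15=73
- A+B+C+D: weight 10+3+7+3=23, value 12+29+13+17=71
Best: $80.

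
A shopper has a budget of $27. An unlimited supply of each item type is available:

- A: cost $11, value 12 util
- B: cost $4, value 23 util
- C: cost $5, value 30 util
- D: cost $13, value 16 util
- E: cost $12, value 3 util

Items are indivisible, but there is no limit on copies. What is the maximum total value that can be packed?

159 util

Best value-per-unit is C at 30/5; filling with it alone gives 5×30 = 150.
Optimal mix: 3×B + 3×C → cost 27, value 159.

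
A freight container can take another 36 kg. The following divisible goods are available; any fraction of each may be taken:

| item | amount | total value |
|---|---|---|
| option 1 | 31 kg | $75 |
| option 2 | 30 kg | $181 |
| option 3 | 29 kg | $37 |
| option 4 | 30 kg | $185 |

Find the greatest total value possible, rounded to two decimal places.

221.20

Take in order of value per unit:
- option 4 (185/30 per unit): all 30 → value 185, running total 185.00
- option 2 (181/30 per unit): 6 of 30 → value 6×181/30 = 36.2000, running total 221.20
Total 221.20.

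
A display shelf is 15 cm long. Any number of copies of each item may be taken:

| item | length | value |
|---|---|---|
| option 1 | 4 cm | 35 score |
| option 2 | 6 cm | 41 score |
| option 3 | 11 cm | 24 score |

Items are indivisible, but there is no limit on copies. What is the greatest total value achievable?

111 score

Best value-per-unit is option 1 at 35/4; filling with it alone gives 3×35 = 105.
Optimal mix: 2×option 1 + 1×option 2 → length 14, value 111.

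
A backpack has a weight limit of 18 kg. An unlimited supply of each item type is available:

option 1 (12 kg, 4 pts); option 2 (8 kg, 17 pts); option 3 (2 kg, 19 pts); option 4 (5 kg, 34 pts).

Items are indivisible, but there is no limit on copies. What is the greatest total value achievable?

Best value-per-unit is option 3 at 19/2, and filling with it alone uses weight 9×2=18. No mix of the others beats 9×19 = 171.

171 pts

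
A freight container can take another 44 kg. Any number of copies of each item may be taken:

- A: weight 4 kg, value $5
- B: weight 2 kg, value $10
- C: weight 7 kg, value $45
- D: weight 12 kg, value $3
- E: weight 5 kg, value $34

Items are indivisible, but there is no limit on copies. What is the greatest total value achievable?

$294

Best value-per-unit is E at 34/5; filling with it alone gives 8×34 = 272.
Optimal mix: 2×C + 6×E → weight 44, value 294.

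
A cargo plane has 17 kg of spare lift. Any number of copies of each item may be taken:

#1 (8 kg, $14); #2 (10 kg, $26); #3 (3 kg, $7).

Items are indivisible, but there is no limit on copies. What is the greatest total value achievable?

Best value-per-unit is #2 at 26/10; filling with it alone gives 1×26 = 26.
Optimal mix: 1×#2 + 2×#3 → weight 16, value 40.

$40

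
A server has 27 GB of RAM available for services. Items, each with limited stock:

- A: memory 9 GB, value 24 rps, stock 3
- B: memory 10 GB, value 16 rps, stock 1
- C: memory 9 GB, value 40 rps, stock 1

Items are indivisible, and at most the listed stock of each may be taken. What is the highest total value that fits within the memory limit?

Top feasible selections:
- 2×A + 1×C: memory 27, value 88
- 3×A: memory 27, value 72
Best: 88 rps.

88 rps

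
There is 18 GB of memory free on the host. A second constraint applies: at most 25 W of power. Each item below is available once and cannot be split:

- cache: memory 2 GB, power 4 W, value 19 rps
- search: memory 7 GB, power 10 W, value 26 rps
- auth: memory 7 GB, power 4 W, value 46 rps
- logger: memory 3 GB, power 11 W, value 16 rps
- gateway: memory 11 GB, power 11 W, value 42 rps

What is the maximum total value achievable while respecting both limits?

Feasible sets respecting both limits:
- cache+search+auth: memory 16, power 18, value 91
- search+auth+logger: memory 17, power 25, value 88
- auth+gateway: memory 18, power 15, value 88
Best: 91 rps.

91 rps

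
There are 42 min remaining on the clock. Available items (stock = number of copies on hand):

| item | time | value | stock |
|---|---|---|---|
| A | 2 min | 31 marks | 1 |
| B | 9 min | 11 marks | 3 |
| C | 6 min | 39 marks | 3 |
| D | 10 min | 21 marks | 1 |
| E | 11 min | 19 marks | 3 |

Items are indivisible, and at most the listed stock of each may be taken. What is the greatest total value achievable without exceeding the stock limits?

Best selections within time 42 and stock limits:
- 1×A + 3×C + 1×D + 1×E: time 41, value 188
- 1×A + 3×C + 2×E: time 42, value 186
- 1×A + 1×B + 3×C + 1×D: time 39, value 180
Best: 188 marks.

188 marks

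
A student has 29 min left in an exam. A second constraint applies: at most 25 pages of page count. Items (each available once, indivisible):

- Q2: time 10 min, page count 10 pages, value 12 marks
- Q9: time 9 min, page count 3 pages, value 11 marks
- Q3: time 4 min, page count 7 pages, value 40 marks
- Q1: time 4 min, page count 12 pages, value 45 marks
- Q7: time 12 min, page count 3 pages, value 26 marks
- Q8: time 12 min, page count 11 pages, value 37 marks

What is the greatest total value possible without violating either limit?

122 marks

Feasible sets respecting both limits:
- Q9+Q3+Q1+Q7: time 29, page count 25, value 122
- Q3+Q1+Q7: time 20, page count 22, value 111
- Q3+Q7+Q8: time 28, page count 21, value 103
Best: 122 marks.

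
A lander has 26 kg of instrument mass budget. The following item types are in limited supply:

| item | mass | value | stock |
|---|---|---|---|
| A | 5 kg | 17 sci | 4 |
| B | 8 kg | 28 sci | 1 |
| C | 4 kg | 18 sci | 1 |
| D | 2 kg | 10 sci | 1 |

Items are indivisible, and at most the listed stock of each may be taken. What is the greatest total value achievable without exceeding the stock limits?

96 sci

Top feasible selections:
- 4×A + 1×C + 1×D: mass 26, value 96
- 2×A + 1×B + 1×C + 1×D: mass 24, value 90
- 3×A + 1×B + 1×D: mass 25, value 89
Best: 96 sci.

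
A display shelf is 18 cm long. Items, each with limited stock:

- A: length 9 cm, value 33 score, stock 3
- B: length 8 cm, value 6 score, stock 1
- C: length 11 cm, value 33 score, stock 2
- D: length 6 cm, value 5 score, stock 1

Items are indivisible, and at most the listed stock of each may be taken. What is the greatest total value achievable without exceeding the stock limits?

66 score

Best selections within length 18 and stock limits:
- 2×A: length 18, value 66
- 1×A + 1×B: length 17, value 39
- 1×A + 1×D: length 15, value 38
Best: 66 score.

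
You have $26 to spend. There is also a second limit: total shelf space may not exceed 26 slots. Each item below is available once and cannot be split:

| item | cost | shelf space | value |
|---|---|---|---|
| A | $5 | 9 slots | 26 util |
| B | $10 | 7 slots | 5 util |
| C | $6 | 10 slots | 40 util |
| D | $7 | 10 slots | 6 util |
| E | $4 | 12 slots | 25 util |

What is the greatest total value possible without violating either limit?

Feasible sets respecting both limits:
- A+B+C: cost 21, shelf space 26, value 71
- A+C: cost 11, shelf space 19, value 66
- C+E: cost 10, shelf space 22, value 65
- A+E: cost 9, shelf space 21, value 51
Best: 71 util.

71 util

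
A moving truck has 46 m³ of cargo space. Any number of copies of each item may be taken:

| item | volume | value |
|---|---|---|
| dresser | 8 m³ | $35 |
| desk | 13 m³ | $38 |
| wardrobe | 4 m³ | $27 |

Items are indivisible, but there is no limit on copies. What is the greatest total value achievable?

$297

Best value-per-unit is wardrobe at 27/4, and filling with it alone uses volume 11×4=44. No mix of the others beats 11×27 = 297.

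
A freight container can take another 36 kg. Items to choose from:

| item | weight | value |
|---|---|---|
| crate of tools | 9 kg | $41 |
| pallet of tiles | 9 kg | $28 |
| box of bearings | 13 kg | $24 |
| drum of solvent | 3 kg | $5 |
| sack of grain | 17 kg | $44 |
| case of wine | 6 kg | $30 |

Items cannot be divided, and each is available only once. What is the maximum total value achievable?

Check high-value combinations within 36 kg:
- crate of tools+drum of solvent+sack of grain+case of wine: weight 9+3+17+6=35, value 41+5+44+30=120
- crate of tools+sack of grain+case of wine: weight 9+17+6=32, value 41+44+30=115
- crate of tools+pallet of tiles+sack of grain: weight 9+9+17=35, value 41+28+44=113
Best: $120.

$120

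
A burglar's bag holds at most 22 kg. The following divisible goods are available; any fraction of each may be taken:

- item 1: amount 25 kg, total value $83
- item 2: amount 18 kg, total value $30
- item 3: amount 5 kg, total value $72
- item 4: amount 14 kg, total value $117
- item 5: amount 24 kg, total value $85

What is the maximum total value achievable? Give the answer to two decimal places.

Take in order of value per unit:
- item 3 (72/5 per unit): all 5 → value 72, running total 72.00
- item 4 (117/14 per unit): all 14 → value 117, running total 189.00
- item 5 (85/24 per unit): 3 of 24 → value 3×85/24 = 10.6250, running total 199.63
Total 199.63.

199.63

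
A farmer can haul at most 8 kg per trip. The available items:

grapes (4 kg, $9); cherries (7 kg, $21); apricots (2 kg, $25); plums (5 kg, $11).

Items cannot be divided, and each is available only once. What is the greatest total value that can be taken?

$36

Check high-value combinations within 8 kg:
- apricots+plums: weight 2+5=7, value 25+11=36
- grapes+apricots: weight 4+2=6, value 9+25=34
- apricots: weight 2, value 25
Best: $36.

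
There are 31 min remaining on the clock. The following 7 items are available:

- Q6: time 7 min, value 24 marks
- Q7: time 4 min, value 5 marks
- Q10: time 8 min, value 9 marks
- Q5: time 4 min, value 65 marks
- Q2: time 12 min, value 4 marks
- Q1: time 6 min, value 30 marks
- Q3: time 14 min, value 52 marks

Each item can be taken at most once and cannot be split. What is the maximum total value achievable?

171 marks

Check high-value combinations within 31 min:
- Q6+Q5+Q1+Q3: time 7+4+6+14=31, value 24+65+30+52=171
- Q7+Q5+Q1+Q3: time 4+4+6+14=28, value 5+65+30+52=152
- Q5+Q1+Q3: time 4+6+14=24, value 65+30+52=147
- Q6+Q7+Q5+Q3: time 7+4+4+14=29, value 24+5+65+52=146
- Q6+Q5+Q3: time 7+4+14=25, value 24+65+52=141
Best: 171 marks.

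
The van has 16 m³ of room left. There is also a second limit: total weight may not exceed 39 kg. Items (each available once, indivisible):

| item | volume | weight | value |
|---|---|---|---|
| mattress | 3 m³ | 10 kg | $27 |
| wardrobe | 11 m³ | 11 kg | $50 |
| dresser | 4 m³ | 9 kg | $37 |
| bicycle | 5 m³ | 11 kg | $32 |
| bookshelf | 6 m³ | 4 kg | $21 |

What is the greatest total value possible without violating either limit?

$96

Feasible sets respecting both limits:
- mattress+dresser+bicycle: volume 12, weight 30, value 96
- dresser+bicycle+bookshelf: volume 15, weight 24, value 90
- wardrobe+dresser: volume 15, weight 20, value 87
- mattress+dresser+bookshelf: volume 13, weight 23, value 85
Best: $96.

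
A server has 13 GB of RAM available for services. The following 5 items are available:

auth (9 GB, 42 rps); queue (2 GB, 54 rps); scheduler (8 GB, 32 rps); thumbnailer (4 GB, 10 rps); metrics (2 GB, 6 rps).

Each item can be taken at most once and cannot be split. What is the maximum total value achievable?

102 rps

Check high-value combinations within 13 GB:
- auth+queue+metrics: memory 9+2+2=13, value 42+54+6=102
- auth+queue: memory 9+2=11, value 42+54=96
- queue+scheduler+metrics: memory 2+8+2=12, value 54+32+6=92
- queue+scheduler: memory 2+8=10, value 54+32=86
Best: 102 rps.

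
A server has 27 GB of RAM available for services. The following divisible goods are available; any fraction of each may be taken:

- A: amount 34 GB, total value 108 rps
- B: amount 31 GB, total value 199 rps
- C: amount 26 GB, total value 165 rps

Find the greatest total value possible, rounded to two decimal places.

173.32

Take in order of value per unit:
- B (199/31 per unit): 27 of 31 → value 27×199/31 = 173.3226, running total 173.32
Total 173.32.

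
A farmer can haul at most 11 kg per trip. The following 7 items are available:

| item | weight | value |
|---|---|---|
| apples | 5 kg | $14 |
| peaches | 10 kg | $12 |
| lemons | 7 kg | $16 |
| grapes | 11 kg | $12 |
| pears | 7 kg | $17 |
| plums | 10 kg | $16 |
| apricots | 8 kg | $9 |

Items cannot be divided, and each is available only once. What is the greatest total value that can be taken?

$17

This is a 0/1 knapsack; check combinations near the capacity.
- pears: weight 7, value 17
- lemons: weight 7, value 16
- plums: weight 10, value 16
- apples: weight 5, value 14
- peaches: weight 10, value 12
Best: $17.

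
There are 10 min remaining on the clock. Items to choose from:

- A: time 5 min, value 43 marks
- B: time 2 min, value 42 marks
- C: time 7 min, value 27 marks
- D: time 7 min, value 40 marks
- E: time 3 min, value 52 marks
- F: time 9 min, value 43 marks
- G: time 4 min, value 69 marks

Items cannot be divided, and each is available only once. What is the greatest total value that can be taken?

Check high-value combinations within 10 min:
- B+E+G: time 2+3+4=9, value 42+52+69=163
- A+B+E: time 5+2+3=10, value 43+42+52=137
- E+G: time 3+4=7, value 52+69=121
Best: 163 marks.

163 marks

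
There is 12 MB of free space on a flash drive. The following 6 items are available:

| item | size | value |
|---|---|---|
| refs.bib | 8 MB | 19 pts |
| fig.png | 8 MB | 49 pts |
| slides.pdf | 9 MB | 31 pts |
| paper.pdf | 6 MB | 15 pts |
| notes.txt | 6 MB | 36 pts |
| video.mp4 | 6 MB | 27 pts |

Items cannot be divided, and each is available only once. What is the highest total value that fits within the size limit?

Check high-value combinations within 12 MB:
- notes.txt+video.mp4: size 6+6=12, value 36+27=63
- paper.pdf+notes.txt: size 6+6=12, value 15+36=51
- fig.png: size 8, value 49
- paper.pdf+video.mp4: size 6+6=12, value 15+27=42
Best: 63 pts.

63 pts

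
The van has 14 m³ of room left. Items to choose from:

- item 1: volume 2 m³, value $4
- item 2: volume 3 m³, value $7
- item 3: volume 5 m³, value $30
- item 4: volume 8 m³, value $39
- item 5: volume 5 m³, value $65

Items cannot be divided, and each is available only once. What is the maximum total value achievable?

Check high-value combinations within 14 m³:
- item 4+item 5: volume 8+5=13, value 39+65=104
- item 2+item 3+item 5: volume 3+5+5=13, value 7+30+65=102
- item 1+item 3+item 5: volume 2+5+5=12, value 4+30+65=99
- item 3+item 5: volume 5+5=10, value 30+65=95
Best: $104.

$104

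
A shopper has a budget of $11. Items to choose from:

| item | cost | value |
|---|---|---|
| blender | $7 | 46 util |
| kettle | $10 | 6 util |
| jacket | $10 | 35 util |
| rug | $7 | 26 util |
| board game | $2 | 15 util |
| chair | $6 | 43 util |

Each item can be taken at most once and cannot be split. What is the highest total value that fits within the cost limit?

61 util

This is a 0/1 knapsack; check combinations near the capacity.
- blender+board game: cost 7+2=9, value 46+15=61
- board game+chair: cost 2+6=8, value 15+43=58
- blender: cost 7, value 46
- chair: cost 6, value 43
Best: 61 util.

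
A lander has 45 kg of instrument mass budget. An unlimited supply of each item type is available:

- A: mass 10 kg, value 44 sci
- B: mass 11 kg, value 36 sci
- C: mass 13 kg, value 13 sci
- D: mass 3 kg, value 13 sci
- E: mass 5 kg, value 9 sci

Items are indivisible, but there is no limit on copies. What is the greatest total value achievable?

197 sci

Best value-per-unit is A at 44/10; filling with it alone gives 4×44 = 176.
Optimal mix: 3×A + 5×D → mass 45, value 197.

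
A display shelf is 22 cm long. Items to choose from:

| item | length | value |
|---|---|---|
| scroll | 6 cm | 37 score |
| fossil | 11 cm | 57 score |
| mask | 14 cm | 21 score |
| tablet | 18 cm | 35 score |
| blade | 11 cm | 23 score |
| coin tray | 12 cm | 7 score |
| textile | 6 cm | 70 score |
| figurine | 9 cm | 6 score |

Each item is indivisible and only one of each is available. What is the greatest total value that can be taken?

This is a 0/1 knapsack; check combinations near the capacity.
- fossil+textile: length 11+6=17, value 57+70=127
- scroll+textile+figurine: length 6+6+9=21, value 37+70+6=113
- scroll+textile: length 6+6=12, value 37+70=107
Best: 127 score.

127 score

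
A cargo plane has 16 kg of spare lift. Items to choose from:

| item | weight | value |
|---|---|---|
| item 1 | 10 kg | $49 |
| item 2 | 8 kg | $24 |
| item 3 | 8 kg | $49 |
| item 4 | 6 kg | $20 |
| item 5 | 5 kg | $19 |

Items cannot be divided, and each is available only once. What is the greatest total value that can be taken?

$73

Check high-value combinations within 16 kg:
- item 2+item 3: weight 8+8=16, value 24+49=73
- item 3+item 4: weight 8+6=14, value 49+20=69
- item 1+item 4: weight 10+6=16, value 49+20=69
Best: $73.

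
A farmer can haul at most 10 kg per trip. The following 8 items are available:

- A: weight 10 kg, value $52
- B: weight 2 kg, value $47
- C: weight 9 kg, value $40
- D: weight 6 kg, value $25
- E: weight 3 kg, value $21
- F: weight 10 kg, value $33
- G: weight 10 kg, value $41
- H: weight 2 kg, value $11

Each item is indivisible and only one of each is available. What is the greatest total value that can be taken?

Check high-value combinations within 10 kg:
- B+D+H: weight 2+6+2=10, value 47+25+11=83
- B+E+H: weight 2+3+2=7, value 47+21+11=79
- B+D: weight 2+6=8, value 47+25=72
Best: $83.

$83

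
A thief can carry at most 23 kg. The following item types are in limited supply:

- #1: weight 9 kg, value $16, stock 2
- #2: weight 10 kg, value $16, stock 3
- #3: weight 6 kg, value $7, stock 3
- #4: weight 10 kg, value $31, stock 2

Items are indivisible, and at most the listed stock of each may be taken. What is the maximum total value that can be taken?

Top feasible selections:
- 2×#4: weight 20, value 62
- 1×#1 + 1×#4: weight 19, value 47
- 1×#2 + 1×#4: weight 20, value 47
- 2×#3 + 1×#4: weight 22, value 45
Best: $62.

$62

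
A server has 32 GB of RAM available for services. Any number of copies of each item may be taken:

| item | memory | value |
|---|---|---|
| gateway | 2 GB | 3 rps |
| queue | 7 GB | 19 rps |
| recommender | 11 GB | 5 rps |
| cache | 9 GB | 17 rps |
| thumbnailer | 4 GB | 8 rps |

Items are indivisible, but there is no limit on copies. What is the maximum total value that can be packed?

84 rps

Best value-per-unit is queue at 19/7; filling with it alone gives 4×19 = 76.
Optimal mix: 4×queue + 1×thumbnailer → memory 32, value 84.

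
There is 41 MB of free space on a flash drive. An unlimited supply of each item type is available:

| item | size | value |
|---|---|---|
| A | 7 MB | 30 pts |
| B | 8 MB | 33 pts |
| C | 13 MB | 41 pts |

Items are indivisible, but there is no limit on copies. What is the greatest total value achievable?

Best value-per-unit is A at 30/7; filling with it alone gives 5×30 = 150.
Optimal mix: 5×B → size 40, value 165.

165 pts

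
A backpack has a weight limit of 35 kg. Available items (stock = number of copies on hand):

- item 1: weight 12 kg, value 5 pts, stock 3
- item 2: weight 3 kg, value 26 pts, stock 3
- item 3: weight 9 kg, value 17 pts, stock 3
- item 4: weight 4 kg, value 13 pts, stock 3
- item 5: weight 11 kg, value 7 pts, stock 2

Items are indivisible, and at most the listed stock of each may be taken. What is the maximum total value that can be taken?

Top feasible selections:
- 3×item 2 + 2×item 3 + 2×item 4: weight 35, value 138
- 3×item 2 + 1×item 3 + 3×item 4: weight 30, value 134
- 3×item 2 + 2×item 3 + 1×item 4: weight 31, value 125
Best: 138 pts.

138 pts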